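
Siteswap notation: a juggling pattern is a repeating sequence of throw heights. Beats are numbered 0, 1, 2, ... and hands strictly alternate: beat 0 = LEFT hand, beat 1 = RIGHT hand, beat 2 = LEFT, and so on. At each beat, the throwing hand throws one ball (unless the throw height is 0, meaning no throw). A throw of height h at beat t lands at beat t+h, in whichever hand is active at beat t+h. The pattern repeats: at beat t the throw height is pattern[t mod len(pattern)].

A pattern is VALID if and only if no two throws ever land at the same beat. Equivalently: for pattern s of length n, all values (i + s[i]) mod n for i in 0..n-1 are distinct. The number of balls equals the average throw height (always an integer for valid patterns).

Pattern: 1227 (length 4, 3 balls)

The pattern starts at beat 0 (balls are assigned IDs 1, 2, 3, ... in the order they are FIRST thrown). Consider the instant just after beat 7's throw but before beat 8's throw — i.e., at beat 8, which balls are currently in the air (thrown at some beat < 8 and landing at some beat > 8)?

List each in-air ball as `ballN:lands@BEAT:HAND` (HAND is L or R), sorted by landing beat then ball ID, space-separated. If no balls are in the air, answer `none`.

Answer: ball1:lands@10:L ball2:lands@14:L

Derivation:
Beat 0 (L): throw ball1 h=1 -> lands@1:R; in-air after throw: [b1@1:R]
Beat 1 (R): throw ball1 h=2 -> lands@3:R; in-air after throw: [b1@3:R]
Beat 2 (L): throw ball2 h=2 -> lands@4:L; in-air after throw: [b1@3:R b2@4:L]
Beat 3 (R): throw ball1 h=7 -> lands@10:L; in-air after throw: [b2@4:L b1@10:L]
Beat 4 (L): throw ball2 h=1 -> lands@5:R; in-air after throw: [b2@5:R b1@10:L]
Beat 5 (R): throw ball2 h=2 -> lands@7:R; in-air after throw: [b2@7:R b1@10:L]
Beat 6 (L): throw ball3 h=2 -> lands@8:L; in-air after throw: [b2@7:R b3@8:L b1@10:L]
Beat 7 (R): throw ball2 h=7 -> lands@14:L; in-air after throw: [b3@8:L b1@10:L b2@14:L]
Beat 8 (L): throw ball3 h=1 -> lands@9:R; in-air after throw: [b3@9:R b1@10:L b2@14:L]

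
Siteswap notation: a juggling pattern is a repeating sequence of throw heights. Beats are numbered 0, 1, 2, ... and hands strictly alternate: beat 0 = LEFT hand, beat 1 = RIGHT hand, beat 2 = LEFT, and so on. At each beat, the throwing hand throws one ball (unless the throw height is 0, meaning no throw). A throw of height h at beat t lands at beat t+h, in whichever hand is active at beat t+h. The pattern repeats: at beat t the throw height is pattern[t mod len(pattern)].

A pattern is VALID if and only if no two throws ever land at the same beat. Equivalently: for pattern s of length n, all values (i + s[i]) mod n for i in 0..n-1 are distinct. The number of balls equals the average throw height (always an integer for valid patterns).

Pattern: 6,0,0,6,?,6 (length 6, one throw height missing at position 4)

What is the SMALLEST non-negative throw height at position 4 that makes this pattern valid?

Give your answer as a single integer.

i=0: (0 + 6) mod 6 = 0
i=1: (1 + 0) mod 6 = 1
i=2: (2 + 0) mod 6 = 2
i=3: (3 + 6) mod 6 = 3
i=4: s[i]=? (unknown)
i=5: (5 + 6) mod 6 = 5
Known residues: [0, 1, 2, 3, 5]; need a permutation of 0..5, so missing residue r = 4
Need (4 + s) mod 6 = 4; smallest s = (4 - 4) mod 6 = 0

Answer: 0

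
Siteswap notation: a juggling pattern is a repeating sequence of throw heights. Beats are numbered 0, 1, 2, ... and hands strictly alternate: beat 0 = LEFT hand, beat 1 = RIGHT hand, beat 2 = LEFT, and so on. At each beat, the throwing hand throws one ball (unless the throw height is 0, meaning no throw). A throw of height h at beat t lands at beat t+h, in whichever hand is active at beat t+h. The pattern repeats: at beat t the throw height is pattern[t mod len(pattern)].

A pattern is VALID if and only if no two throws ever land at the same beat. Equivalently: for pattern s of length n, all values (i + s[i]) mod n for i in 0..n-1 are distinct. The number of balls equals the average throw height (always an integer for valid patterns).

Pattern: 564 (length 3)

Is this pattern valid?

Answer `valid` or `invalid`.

i=0: (i + s[i]) mod n = (0 + 5) mod 3 = 2
i=1: (i + s[i]) mod n = (1 + 6) mod 3 = 1
i=2: (i + s[i]) mod n = (2 + 4) mod 3 = 0
Residues: [2, 1, 0], distinct: True

Answer: valid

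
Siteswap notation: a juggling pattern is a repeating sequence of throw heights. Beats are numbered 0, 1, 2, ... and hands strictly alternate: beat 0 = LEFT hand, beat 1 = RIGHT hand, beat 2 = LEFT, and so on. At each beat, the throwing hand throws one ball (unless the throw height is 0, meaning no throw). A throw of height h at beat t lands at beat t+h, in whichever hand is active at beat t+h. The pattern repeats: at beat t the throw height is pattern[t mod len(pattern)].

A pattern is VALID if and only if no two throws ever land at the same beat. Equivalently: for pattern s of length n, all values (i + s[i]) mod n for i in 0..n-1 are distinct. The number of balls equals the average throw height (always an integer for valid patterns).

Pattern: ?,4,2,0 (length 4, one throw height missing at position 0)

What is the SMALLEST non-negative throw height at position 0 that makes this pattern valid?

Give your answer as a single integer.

Answer: 2

Derivation:
i=0: s[i]=? (unknown)
i=1: (1 + 4) mod 4 = 1
i=2: (2 + 2) mod 4 = 0
i=3: (3 + 0) mod 4 = 3
Known residues: [0, 1, 3]; need a permutation of 0..3, so missing residue r = 2
Need (0 + s) mod 4 = 2; smallest s = (2 - 0) mod 4 = 2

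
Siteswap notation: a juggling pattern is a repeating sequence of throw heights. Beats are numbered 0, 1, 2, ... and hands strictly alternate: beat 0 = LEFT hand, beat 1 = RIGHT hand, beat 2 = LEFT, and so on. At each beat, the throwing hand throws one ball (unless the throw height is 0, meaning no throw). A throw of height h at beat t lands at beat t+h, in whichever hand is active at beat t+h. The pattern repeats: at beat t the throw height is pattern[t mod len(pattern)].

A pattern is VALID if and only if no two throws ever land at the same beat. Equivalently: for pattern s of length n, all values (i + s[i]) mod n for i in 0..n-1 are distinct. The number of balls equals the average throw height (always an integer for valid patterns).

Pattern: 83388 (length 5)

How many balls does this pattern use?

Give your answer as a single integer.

Pattern = [8, 3, 3, 8, 8], length n = 5
  position 0: throw height = 8, running sum = 8
  position 1: throw height = 3, running sum = 11
  position 2: throw height = 3, running sum = 14
  position 3: throw height = 8, running sum = 22
  position 4: throw height = 8, running sum = 30
Total sum = 30; balls = sum / n = 30 / 5 = 6

Answer: 6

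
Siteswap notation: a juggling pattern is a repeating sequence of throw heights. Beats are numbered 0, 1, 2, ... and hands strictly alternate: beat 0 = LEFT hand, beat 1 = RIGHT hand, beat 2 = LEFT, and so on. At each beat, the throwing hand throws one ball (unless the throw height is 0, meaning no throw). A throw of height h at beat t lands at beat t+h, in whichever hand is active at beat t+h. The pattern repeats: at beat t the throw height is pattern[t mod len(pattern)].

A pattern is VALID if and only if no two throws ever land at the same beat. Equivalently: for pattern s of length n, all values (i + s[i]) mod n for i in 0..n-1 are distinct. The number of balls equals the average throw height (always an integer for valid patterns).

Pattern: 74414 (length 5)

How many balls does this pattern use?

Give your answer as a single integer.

Pattern = [7, 4, 4, 1, 4], length n = 5
  position 0: throw height = 7, running sum = 7
  position 1: throw height = 4, running sum = 11
  position 2: throw height = 4, running sum = 15
  position 3: throw height = 1, running sum = 16
  position 4: throw height = 4, running sum = 20
Total sum = 20; balls = sum / n = 20 / 5 = 4

Answer: 4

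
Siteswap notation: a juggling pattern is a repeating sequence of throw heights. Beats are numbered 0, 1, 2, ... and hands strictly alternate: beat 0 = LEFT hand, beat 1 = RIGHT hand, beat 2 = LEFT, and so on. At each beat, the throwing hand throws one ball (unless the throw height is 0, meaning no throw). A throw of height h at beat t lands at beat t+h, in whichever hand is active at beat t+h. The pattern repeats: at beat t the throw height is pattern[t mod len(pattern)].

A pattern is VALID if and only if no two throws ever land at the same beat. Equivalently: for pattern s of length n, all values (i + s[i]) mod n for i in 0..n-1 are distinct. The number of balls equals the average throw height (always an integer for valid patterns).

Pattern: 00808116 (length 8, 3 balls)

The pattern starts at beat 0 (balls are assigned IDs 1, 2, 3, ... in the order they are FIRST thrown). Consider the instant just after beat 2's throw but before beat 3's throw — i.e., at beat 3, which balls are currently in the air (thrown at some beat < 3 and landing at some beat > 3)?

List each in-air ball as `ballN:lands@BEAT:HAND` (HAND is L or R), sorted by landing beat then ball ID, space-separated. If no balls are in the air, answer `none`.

Beat 2 (L): throw ball1 h=8 -> lands@10:L; in-air after throw: [b1@10:L]

Answer: ball1:lands@10:L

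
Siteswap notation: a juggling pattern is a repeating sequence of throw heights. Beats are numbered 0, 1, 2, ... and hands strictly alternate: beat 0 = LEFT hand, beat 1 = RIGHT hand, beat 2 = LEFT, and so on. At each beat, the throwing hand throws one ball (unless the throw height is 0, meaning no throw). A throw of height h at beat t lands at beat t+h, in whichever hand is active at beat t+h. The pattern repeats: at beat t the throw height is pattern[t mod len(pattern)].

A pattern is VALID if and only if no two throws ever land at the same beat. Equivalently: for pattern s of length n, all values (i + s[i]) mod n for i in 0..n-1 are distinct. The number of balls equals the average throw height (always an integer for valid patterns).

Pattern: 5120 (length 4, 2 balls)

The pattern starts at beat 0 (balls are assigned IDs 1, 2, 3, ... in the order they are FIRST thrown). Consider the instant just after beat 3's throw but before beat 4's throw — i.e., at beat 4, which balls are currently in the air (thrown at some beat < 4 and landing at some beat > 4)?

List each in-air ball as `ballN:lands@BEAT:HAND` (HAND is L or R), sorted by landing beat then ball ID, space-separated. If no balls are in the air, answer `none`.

Beat 0 (L): throw ball1 h=5 -> lands@5:R; in-air after throw: [b1@5:R]
Beat 1 (R): throw ball2 h=1 -> lands@2:L; in-air after throw: [b2@2:L b1@5:R]
Beat 2 (L): throw ball2 h=2 -> lands@4:L; in-air after throw: [b2@4:L b1@5:R]
Beat 4 (L): throw ball2 h=5 -> lands@9:R; in-air after throw: [b1@5:R b2@9:R]

Answer: ball1:lands@5:R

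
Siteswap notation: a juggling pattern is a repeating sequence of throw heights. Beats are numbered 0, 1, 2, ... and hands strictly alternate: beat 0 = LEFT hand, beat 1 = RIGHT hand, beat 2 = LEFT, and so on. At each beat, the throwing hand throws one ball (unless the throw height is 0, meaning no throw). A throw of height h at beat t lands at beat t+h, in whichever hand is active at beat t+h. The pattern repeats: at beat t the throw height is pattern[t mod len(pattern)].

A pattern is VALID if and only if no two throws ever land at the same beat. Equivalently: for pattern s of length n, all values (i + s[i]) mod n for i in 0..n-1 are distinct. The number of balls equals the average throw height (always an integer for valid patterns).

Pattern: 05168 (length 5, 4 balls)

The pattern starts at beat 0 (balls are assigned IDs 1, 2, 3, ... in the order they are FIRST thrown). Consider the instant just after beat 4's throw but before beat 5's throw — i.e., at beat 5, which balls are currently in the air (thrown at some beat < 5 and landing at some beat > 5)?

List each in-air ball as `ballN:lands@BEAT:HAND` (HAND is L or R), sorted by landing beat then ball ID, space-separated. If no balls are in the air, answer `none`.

Answer: ball1:lands@6:L ball2:lands@9:R ball3:lands@12:L

Derivation:
Beat 1 (R): throw ball1 h=5 -> lands@6:L; in-air after throw: [b1@6:L]
Beat 2 (L): throw ball2 h=1 -> lands@3:R; in-air after throw: [b2@3:R b1@6:L]
Beat 3 (R): throw ball2 h=6 -> lands@9:R; in-air after throw: [b1@6:L b2@9:R]
Beat 4 (L): throw ball3 h=8 -> lands@12:L; in-air after throw: [b1@6:L b2@9:R b3@12:L]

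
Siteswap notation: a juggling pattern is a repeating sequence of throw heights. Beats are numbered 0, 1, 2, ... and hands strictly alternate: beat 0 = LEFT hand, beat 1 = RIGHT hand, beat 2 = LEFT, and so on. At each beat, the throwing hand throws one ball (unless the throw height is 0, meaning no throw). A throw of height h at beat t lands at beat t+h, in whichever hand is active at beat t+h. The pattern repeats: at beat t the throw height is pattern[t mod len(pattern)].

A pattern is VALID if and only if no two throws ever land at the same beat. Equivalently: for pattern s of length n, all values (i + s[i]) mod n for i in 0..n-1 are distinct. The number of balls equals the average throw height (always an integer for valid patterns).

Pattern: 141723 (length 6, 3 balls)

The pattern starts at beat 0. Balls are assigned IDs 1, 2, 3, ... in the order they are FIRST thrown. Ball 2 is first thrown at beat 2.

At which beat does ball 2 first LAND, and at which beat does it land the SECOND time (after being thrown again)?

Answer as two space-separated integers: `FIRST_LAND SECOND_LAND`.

Beat 0 (L): throw ball1 h=1 -> lands@1:R; in-air after throw: [b1@1:R]
Beat 1 (R): throw ball1 h=4 -> lands@5:R; in-air after throw: [b1@5:R]
Beat 2 (L): throw ball2 h=1 -> lands@3:R; in-air after throw: [b2@3:R b1@5:R]
Beat 3 (R): throw ball2 h=7 -> lands@10:L; in-air after throw: [b1@5:R b2@10:L]
Beat 4 (L): throw ball3 h=2 -> lands@6:L; in-air after throw: [b1@5:R b3@6:L b2@10:L]
Beat 5 (R): throw ball1 h=3 -> lands@8:L; in-air after throw: [b3@6:L b1@8:L b2@10:L]
Beat 6 (L): throw ball3 h=1 -> lands@7:R; in-air after throw: [b3@7:R b1@8:L b2@10:L]
Beat 7 (R): throw ball3 h=4 -> lands@11:R; in-air after throw: [b1@8:L b2@10:L b3@11:R]
Beat 8 (L): throw ball1 h=1 -> lands@9:R; in-air after throw: [b1@9:R b2@10:L b3@11:R]
Beat 9 (R): throw ball1 h=7 -> lands@16:L; in-air after throw: [b2@10:L b3@11:R b1@16:L]
Beat 10 (L): throw ball2 h=2 -> lands@12:L; in-air after throw: [b3@11:R b2@12:L b1@16:L]
Ball 2: thrown@2 h=1 -> first land @3; rethrown@3 h=7 -> second land @10

Answer: 3 10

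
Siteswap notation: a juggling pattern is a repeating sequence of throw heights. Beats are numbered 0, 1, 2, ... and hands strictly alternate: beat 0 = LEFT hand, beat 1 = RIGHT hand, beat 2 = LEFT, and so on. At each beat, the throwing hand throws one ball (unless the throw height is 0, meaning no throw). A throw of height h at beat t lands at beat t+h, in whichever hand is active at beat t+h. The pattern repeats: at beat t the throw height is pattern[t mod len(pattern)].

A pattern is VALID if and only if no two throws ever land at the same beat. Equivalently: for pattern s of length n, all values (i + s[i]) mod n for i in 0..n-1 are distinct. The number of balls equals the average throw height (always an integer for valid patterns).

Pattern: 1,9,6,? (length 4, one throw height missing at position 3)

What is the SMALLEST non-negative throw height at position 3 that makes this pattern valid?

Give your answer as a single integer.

Answer: 0

Derivation:
i=0: (0 + 1) mod 4 = 1
i=1: (1 + 9) mod 4 = 2
i=2: (2 + 6) mod 4 = 0
i=3: s[i]=? (unknown)
Known residues: [0, 1, 2]; need a permutation of 0..3, so missing residue r = 3
Need (3 + s) mod 4 = 3; smallest s = (3 - 3) mod 4 = 0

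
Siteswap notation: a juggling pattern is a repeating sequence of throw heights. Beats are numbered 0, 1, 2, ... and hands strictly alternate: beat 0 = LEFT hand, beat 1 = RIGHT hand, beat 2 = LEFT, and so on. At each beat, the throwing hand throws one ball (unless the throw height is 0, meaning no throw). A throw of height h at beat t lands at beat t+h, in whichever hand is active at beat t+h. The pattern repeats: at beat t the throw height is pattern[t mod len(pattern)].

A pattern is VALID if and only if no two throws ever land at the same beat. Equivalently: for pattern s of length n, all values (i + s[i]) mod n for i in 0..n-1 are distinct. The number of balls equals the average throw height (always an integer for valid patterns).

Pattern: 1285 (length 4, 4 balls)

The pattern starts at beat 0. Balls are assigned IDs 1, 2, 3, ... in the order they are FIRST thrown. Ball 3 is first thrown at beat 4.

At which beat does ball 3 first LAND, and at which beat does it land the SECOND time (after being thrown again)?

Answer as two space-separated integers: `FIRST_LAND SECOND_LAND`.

Beat 0 (L): throw ball1 h=1 -> lands@1:R; in-air after throw: [b1@1:R]
Beat 1 (R): throw ball1 h=2 -> lands@3:R; in-air after throw: [b1@3:R]
Beat 2 (L): throw ball2 h=8 -> lands@10:L; in-air after throw: [b1@3:R b2@10:L]
Beat 3 (R): throw ball1 h=5 -> lands@8:L; in-air after throw: [b1@8:L b2@10:L]
Beat 4 (L): throw ball3 h=1 -> lands@5:R; in-air after throw: [b3@5:R b1@8:L b2@10:L]
Beat 5 (R): throw ball3 h=2 -> lands@7:R; in-air after throw: [b3@7:R b1@8:L b2@10:L]
Beat 6 (L): throw ball4 h=8 -> lands@14:L; in-air after throw: [b3@7:R b1@8:L b2@10:L b4@14:L]
Beat 7 (R): throw ball3 h=5 -> lands@12:L; in-air after throw: [b1@8:L b2@10:L b3@12:L b4@14:L]
Ball 3: thrown@4 h=1 -> first land @5; rethrown@5 h=2 -> second land @7

Answer: 5 7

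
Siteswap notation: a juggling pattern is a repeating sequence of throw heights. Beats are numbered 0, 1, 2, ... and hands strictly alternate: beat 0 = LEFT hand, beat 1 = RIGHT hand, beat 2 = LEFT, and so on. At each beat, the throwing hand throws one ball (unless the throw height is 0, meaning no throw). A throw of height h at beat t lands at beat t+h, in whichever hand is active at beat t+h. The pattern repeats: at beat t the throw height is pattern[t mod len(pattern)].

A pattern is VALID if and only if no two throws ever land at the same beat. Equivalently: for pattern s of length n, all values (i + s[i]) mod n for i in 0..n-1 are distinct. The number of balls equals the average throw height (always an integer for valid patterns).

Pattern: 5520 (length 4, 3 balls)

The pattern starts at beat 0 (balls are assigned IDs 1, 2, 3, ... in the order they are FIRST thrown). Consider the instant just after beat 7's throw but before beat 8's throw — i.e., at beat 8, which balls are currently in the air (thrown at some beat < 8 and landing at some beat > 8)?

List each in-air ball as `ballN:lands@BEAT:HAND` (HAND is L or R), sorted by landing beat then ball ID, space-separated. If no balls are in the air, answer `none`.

Answer: ball3:lands@9:R ball1:lands@10:L

Derivation:
Beat 0 (L): throw ball1 h=5 -> lands@5:R; in-air after throw: [b1@5:R]
Beat 1 (R): throw ball2 h=5 -> lands@6:L; in-air after throw: [b1@5:R b2@6:L]
Beat 2 (L): throw ball3 h=2 -> lands@4:L; in-air after throw: [b3@4:L b1@5:R b2@6:L]
Beat 4 (L): throw ball3 h=5 -> lands@9:R; in-air after throw: [b1@5:R b2@6:L b3@9:R]
Beat 5 (R): throw ball1 h=5 -> lands@10:L; in-air after throw: [b2@6:L b3@9:R b1@10:L]
Beat 6 (L): throw ball2 h=2 -> lands@8:L; in-air after throw: [b2@8:L b3@9:R b1@10:L]
Beat 8 (L): throw ball2 h=5 -> lands@13:R; in-air after throw: [b3@9:R b1@10:L b2@13:R]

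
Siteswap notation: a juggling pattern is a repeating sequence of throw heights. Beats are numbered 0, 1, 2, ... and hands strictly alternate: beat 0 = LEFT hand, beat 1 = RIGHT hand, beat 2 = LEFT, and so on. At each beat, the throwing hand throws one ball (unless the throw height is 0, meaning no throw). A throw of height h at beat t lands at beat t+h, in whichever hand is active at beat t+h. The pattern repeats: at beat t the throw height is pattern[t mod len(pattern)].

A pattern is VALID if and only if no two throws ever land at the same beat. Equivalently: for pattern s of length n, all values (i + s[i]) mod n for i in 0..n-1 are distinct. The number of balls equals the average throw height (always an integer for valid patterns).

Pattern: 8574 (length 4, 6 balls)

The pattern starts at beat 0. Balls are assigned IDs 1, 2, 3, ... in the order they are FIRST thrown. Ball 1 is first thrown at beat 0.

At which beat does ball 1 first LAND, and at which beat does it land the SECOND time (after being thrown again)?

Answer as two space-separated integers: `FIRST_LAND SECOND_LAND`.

Answer: 8 16

Derivation:
Beat 0 (L): throw ball1 h=8 -> lands@8:L; in-air after throw: [b1@8:L]
Beat 1 (R): throw ball2 h=5 -> lands@6:L; in-air after throw: [b2@6:L b1@8:L]
Beat 2 (L): throw ball3 h=7 -> lands@9:R; in-air after throw: [b2@6:L b1@8:L b3@9:R]
Beat 3 (R): throw ball4 h=4 -> lands@7:R; in-air after throw: [b2@6:L b4@7:R b1@8:L b3@9:R]
Beat 4 (L): throw ball5 h=8 -> lands@12:L; in-air after throw: [b2@6:L b4@7:R b1@8:L b3@9:R b5@12:L]
Beat 5 (R): throw ball6 h=5 -> lands@10:L; in-air after throw: [b2@6:L b4@7:R b1@8:L b3@9:R b6@10:L b5@12:L]
Beat 6 (L): throw ball2 h=7 -> lands@13:R; in-air after throw: [b4@7:R b1@8:L b3@9:R b6@10:L b5@12:L b2@13:R]
Beat 7 (R): throw ball4 h=4 -> lands@11:R; in-air after throw: [b1@8:L b3@9:R b6@10:L b4@11:R b5@12:L b2@13:R]
Beat 8 (L): throw ball1 h=8 -> lands@16:L; in-air after throw: [b3@9:R b6@10:L b4@11:R b5@12:L b2@13:R b1@16:L]
Beat 9 (R): throw ball3 h=5 -> lands@14:L; in-air after throw: [b6@10:L b4@11:R b5@12:L b2@13:R b3@14:L b1@16:L]
Beat 10 (L): throw ball6 h=7 -> lands@17:R; in-air after throw: [b4@11:R b5@12:L b2@13:R b3@14:L b1@16:L b6@17:R]
Beat 11 (R): throw ball4 h=4 -> lands@15:R; in-air after throw: [b5@12:L b2@13:R b3@14:L b4@15:R b1@16:L b6@17:R]
Beat 12 (L): throw ball5 h=8 -> lands@20:L; in-air after throw: [b2@13:R b3@14:L b4@15:R b1@16:L b6@17:R b5@20:L]
Beat 13 (R): throw ball2 h=5 -> lands@18:L; in-air after throw: [b3@14:L b4@15:R b1@16:L b6@17:R b2@18:L b5@20:L]
Beat 14 (L): throw ball3 h=7 -> lands@21:R; in-air after throw: [b4@15:R b1@16:L b6@17:R b2@18:L b5@20:L b3@21:R]
Ball 1: thrown@0 h=8 -> first land @8; rethrown@8 h=8 -> second land @16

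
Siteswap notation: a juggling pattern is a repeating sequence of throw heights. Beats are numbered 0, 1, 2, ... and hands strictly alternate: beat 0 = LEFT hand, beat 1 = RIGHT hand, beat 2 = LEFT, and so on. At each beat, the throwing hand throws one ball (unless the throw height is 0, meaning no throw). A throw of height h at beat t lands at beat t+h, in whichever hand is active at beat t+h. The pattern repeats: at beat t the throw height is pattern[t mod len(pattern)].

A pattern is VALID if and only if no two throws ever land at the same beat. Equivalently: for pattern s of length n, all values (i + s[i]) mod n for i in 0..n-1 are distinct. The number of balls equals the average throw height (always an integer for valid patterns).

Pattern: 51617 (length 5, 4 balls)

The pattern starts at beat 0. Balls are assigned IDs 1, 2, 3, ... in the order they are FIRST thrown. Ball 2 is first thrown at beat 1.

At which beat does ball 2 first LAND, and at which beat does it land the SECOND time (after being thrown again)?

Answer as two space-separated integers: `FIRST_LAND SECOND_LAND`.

Answer: 2 8

Derivation:
Beat 0 (L): throw ball1 h=5 -> lands@5:R; in-air after throw: [b1@5:R]
Beat 1 (R): throw ball2 h=1 -> lands@2:L; in-air after throw: [b2@2:L b1@5:R]
Beat 2 (L): throw ball2 h=6 -> lands@8:L; in-air after throw: [b1@5:R b2@8:L]
Beat 3 (R): throw ball3 h=1 -> lands@4:L; in-air after throw: [b3@4:L b1@5:R b2@8:L]
Beat 4 (L): throw ball3 h=7 -> lands@11:R; in-air after throw: [b1@5:R b2@8:L b3@11:R]
Beat 5 (R): throw ball1 h=5 -> lands@10:L; in-air after throw: [b2@8:L b1@10:L b3@11:R]
Beat 6 (L): throw ball4 h=1 -> lands@7:R; in-air after throw: [b4@7:R b2@8:L b1@10:L b3@11:R]
Beat 7 (R): throw ball4 h=6 -> lands@13:R; in-air after throw: [b2@8:L b1@10:L b3@11:R b4@13:R]
Beat 8 (L): throw ball2 h=1 -> lands@9:R; in-air after throw: [b2@9:R b1@10:L b3@11:R b4@13:R]
Ball 2: thrown@1 h=1 -> first land @2; rethrown@2 h=6 -> second land @8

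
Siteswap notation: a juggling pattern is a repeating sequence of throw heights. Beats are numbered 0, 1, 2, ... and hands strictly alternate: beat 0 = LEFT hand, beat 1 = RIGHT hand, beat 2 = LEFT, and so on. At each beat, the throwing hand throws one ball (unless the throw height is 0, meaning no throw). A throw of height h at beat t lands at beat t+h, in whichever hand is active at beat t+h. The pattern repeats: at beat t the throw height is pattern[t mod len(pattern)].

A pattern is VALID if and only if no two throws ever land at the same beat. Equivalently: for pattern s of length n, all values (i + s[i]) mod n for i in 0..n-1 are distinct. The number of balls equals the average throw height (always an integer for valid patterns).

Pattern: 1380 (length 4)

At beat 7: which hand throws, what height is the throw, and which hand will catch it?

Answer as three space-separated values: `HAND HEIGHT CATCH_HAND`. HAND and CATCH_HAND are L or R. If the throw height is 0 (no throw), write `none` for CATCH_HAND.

Answer: R 0 none

Derivation:
Beat 7: 7 mod 2 = 1, so hand = R
Throw height = pattern[7 mod 4] = pattern[3] = 0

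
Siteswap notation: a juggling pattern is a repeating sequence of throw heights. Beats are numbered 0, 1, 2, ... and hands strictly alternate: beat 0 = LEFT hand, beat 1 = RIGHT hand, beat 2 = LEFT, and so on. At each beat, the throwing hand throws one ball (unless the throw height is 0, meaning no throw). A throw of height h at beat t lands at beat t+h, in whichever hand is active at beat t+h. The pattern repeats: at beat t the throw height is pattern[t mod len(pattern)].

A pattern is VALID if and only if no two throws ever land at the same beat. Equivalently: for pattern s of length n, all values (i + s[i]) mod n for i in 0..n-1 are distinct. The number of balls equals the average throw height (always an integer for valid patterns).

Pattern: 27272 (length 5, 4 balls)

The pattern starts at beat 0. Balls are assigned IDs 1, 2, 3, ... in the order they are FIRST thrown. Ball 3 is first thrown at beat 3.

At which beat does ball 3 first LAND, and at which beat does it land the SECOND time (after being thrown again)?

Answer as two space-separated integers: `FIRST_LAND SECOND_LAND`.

Beat 0 (L): throw ball1 h=2 -> lands@2:L; in-air after throw: [b1@2:L]
Beat 1 (R): throw ball2 h=7 -> lands@8:L; in-air after throw: [b1@2:L b2@8:L]
Beat 2 (L): throw ball1 h=2 -> lands@4:L; in-air after throw: [b1@4:L b2@8:L]
Beat 3 (R): throw ball3 h=7 -> lands@10:L; in-air after throw: [b1@4:L b2@8:L b3@10:L]
Beat 4 (L): throw ball1 h=2 -> lands@6:L; in-air after throw: [b1@6:L b2@8:L b3@10:L]
Beat 5 (R): throw ball4 h=2 -> lands@7:R; in-air after throw: [b1@6:L b4@7:R b2@8:L b3@10:L]
Beat 6 (L): throw ball1 h=7 -> lands@13:R; in-air after throw: [b4@7:R b2@8:L b3@10:L b1@13:R]
Beat 7 (R): throw ball4 h=2 -> lands@9:R; in-air after throw: [b2@8:L b4@9:R b3@10:L b1@13:R]
Beat 8 (L): throw ball2 h=7 -> lands@15:R; in-air after throw: [b4@9:R b3@10:L b1@13:R b2@15:R]
Beat 9 (R): throw ball4 h=2 -> lands@11:R; in-air after throw: [b3@10:L b4@11:R b1@13:R b2@15:R]
Beat 10 (L): throw ball3 h=2 -> lands@12:L; in-air after throw: [b4@11:R b3@12:L b1@13:R b2@15:R]
Beat 11 (R): throw ball4 h=7 -> lands@18:L; in-air after throw: [b3@12:L b1@13:R b2@15:R b4@18:L]
Beat 12 (L): throw ball3 h=2 -> lands@14:L; in-air after throw: [b1@13:R b3@14:L b2@15:R b4@18:L]
Ball 3: thrown@3 h=7 -> first land @10; rethrown@10 h=2 -> second land @12

Answer: 10 12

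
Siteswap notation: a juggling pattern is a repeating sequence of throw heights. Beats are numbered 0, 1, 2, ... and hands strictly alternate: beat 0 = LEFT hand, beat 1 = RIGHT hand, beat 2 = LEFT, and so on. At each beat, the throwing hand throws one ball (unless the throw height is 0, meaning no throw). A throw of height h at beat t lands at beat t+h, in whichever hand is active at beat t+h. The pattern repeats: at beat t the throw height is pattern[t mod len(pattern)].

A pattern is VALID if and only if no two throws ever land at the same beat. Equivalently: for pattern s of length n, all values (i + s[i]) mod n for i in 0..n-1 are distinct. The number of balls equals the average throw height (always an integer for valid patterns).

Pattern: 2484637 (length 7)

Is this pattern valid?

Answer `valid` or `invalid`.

i=0: (i + s[i]) mod n = (0 + 2) mod 7 = 2
i=1: (i + s[i]) mod n = (1 + 4) mod 7 = 5
i=2: (i + s[i]) mod n = (2 + 8) mod 7 = 3
i=3: (i + s[i]) mod n = (3 + 4) mod 7 = 0
i=4: (i + s[i]) mod n = (4 + 6) mod 7 = 3
i=5: (i + s[i]) mod n = (5 + 3) mod 7 = 1
i=6: (i + s[i]) mod n = (6 + 7) mod 7 = 6
Residues: [2, 5, 3, 0, 3, 1, 6], distinct: False

Answer: invalid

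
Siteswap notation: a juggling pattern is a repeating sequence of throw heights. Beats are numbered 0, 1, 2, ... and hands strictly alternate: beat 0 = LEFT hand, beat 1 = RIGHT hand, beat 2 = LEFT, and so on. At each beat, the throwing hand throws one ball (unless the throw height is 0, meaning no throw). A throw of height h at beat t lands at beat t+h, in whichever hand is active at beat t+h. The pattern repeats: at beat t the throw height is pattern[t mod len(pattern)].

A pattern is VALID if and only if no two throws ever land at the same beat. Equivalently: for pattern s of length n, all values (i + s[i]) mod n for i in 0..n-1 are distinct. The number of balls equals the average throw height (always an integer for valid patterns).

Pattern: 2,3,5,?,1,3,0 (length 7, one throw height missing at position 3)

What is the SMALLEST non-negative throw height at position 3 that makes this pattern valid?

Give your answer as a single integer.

i=0: (0 + 2) mod 7 = 2
i=1: (1 + 3) mod 7 = 4
i=2: (2 + 5) mod 7 = 0
i=3: s[i]=? (unknown)
i=4: (4 + 1) mod 7 = 5
i=5: (5 + 3) mod 7 = 1
i=6: (6 + 0) mod 7 = 6
Known residues: [0, 1, 2, 4, 5, 6]; need a permutation of 0..6, so missing residue r = 3
Need (3 + s) mod 7 = 3; smallest s = (3 - 3) mod 7 = 0

Answer: 0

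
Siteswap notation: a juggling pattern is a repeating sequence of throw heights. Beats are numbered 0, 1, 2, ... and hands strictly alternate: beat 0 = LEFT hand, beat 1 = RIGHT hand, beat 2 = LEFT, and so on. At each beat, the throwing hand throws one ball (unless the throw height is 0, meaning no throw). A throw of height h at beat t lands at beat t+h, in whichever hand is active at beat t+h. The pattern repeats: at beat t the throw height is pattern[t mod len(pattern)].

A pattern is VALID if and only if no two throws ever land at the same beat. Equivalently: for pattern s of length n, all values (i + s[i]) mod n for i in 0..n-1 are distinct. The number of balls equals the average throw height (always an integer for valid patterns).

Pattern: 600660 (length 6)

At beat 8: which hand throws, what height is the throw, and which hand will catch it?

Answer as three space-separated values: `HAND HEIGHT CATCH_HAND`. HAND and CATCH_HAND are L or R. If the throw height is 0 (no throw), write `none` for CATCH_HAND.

Beat 8: 8 mod 2 = 0, so hand = L
Throw height = pattern[8 mod 6] = pattern[2] = 0

Answer: L 0 none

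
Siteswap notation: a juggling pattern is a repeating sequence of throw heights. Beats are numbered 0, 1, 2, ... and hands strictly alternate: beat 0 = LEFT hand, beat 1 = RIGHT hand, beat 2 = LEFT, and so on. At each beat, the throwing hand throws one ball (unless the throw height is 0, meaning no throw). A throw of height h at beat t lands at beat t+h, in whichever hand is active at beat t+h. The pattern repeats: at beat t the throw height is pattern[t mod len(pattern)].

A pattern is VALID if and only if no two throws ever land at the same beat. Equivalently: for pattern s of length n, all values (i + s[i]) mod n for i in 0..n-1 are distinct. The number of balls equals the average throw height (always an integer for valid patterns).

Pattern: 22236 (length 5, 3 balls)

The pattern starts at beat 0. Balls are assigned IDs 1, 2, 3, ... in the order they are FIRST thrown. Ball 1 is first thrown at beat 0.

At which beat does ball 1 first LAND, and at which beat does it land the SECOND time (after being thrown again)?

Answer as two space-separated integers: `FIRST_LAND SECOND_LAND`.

Answer: 2 4

Derivation:
Beat 0 (L): throw ball1 h=2 -> lands@2:L; in-air after throw: [b1@2:L]
Beat 1 (R): throw ball2 h=2 -> lands@3:R; in-air after throw: [b1@2:L b2@3:R]
Beat 2 (L): throw ball1 h=2 -> lands@4:L; in-air after throw: [b2@3:R b1@4:L]
Beat 3 (R): throw ball2 h=3 -> lands@6:L; in-air after throw: [b1@4:L b2@6:L]
Beat 4 (L): throw ball1 h=6 -> lands@10:L; in-air after throw: [b2@6:L b1@10:L]
Ball 1: thrown@0 h=2 -> first land @2; rethrown@2 h=2 -> second land @4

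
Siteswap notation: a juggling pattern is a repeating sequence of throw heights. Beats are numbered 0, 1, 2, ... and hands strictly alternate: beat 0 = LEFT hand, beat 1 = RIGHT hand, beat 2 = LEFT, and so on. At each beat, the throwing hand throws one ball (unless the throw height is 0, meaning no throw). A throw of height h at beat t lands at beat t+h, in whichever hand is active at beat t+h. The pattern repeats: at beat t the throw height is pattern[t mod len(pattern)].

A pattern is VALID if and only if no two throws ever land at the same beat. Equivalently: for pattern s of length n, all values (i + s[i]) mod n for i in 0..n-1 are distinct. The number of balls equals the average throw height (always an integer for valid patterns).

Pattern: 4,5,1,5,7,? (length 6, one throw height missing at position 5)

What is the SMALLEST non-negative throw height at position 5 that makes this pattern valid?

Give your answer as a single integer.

i=0: (0 + 4) mod 6 = 4
i=1: (1 + 5) mod 6 = 0
i=2: (2 + 1) mod 6 = 3
i=3: (3 + 5) mod 6 = 2
i=4: (4 + 7) mod 6 = 5
i=5: s[i]=? (unknown)
Known residues: [0, 2, 3, 4, 5]; need a permutation of 0..5, so missing residue r = 1
Need (5 + s) mod 6 = 1; smallest s = (1 - 5) mod 6 = 2

Answer: 2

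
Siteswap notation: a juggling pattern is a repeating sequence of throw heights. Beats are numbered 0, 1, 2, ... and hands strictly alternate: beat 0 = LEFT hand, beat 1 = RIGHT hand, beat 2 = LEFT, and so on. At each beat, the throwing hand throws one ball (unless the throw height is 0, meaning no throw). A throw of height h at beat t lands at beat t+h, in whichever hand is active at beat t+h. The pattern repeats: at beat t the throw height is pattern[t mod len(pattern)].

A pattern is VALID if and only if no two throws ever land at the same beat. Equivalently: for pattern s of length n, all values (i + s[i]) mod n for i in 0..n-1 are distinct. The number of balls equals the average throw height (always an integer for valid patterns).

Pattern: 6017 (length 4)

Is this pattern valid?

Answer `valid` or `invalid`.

Answer: invalid

Derivation:
i=0: (i + s[i]) mod n = (0 + 6) mod 4 = 2
i=1: (i + s[i]) mod n = (1 + 0) mod 4 = 1
i=2: (i + s[i]) mod n = (2 + 1) mod 4 = 3
i=3: (i + s[i]) mod n = (3 + 7) mod 4 = 2
Residues: [2, 1, 3, 2], distinct: False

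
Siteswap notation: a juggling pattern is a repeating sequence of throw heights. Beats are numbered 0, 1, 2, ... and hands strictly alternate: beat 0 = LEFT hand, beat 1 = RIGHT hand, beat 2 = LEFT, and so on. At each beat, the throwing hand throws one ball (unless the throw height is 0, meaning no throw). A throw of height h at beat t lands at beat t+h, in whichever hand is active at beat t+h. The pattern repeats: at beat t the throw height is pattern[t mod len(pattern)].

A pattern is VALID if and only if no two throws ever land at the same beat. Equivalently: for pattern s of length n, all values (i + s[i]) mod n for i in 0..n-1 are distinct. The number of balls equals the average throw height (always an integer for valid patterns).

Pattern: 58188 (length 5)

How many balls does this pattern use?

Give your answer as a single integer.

Answer: 6

Derivation:
Pattern = [5, 8, 1, 8, 8], length n = 5
  position 0: throw height = 5, running sum = 5
  position 1: throw height = 8, running sum = 13
  position 2: throw height = 1, running sum = 14
  position 3: throw height = 8, running sum = 22
  position 4: throw height = 8, running sum = 30
Total sum = 30; balls = sum / n = 30 / 5 = 6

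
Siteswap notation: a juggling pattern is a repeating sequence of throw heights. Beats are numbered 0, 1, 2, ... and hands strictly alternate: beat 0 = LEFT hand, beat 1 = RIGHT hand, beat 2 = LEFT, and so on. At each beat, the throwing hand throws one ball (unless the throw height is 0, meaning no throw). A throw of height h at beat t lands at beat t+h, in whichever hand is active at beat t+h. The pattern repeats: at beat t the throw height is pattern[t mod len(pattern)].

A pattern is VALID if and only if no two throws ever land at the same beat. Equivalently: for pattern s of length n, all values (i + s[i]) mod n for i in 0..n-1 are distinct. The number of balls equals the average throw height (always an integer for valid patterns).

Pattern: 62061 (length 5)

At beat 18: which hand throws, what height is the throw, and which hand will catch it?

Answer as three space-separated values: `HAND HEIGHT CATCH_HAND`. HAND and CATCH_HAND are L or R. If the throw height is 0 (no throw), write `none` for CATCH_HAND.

Answer: L 6 L

Derivation:
Beat 18: 18 mod 2 = 0, so hand = L
Throw height = pattern[18 mod 5] = pattern[3] = 6
Lands at beat 18+6=24, 24 mod 2 = 0, so catch hand = L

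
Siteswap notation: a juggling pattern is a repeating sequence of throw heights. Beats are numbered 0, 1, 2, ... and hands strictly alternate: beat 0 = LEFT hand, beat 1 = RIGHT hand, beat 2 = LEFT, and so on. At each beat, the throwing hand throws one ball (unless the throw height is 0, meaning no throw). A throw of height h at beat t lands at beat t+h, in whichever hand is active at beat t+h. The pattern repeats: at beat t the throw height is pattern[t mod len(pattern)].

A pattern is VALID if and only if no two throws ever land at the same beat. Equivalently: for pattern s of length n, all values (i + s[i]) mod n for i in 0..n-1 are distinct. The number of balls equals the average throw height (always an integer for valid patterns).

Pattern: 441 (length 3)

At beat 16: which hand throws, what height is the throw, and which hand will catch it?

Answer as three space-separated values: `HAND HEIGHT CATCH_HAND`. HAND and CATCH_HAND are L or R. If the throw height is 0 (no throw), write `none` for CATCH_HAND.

Answer: L 4 L

Derivation:
Beat 16: 16 mod 2 = 0, so hand = L
Throw height = pattern[16 mod 3] = pattern[1] = 4
Lands at beat 16+4=20, 20 mod 2 = 0, so catch hand = L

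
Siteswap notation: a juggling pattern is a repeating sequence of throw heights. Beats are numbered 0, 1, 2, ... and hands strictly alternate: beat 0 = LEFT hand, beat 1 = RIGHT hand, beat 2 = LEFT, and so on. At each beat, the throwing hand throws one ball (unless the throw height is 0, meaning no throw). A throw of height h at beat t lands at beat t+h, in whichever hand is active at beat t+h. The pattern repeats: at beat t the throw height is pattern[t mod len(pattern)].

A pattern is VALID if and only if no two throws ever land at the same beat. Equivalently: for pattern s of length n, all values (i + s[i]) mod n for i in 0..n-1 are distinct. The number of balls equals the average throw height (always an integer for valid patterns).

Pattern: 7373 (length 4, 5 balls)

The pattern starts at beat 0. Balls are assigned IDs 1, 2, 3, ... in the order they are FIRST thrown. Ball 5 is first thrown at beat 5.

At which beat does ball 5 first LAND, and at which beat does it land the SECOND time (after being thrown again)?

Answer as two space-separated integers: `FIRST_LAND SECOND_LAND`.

Beat 0 (L): throw ball1 h=7 -> lands@7:R; in-air after throw: [b1@7:R]
Beat 1 (R): throw ball2 h=3 -> lands@4:L; in-air after throw: [b2@4:L b1@7:R]
Beat 2 (L): throw ball3 h=7 -> lands@9:R; in-air after throw: [b2@4:L b1@7:R b3@9:R]
Beat 3 (R): throw ball4 h=3 -> lands@6:L; in-air after throw: [b2@4:L b4@6:L b1@7:R b3@9:R]
Beat 4 (L): throw ball2 h=7 -> lands@11:R; in-air after throw: [b4@6:L b1@7:R b3@9:R b2@11:R]
Beat 5 (R): throw ball5 h=3 -> lands@8:L; in-air after throw: [b4@6:L b1@7:R b5@8:L b3@9:R b2@11:R]
Beat 6 (L): throw ball4 h=7 -> lands@13:R; in-air after throw: [b1@7:R b5@8:L b3@9:R b2@11:R b4@13:R]
Beat 7 (R): throw ball1 h=3 -> lands@10:L; in-air after throw: [b5@8:L b3@9:R b1@10:L b2@11:R b4@13:R]
Beat 8 (L): throw ball5 h=7 -> lands@15:R; in-air after throw: [b3@9:R b1@10:L b2@11:R b4@13:R b5@15:R]
Beat 9 (R): throw ball3 h=3 -> lands@12:L; in-air after throw: [b1@10:L b2@11:R b3@12:L b4@13:R b5@15:R]
Beat 10 (L): throw ball1 h=7 -> lands@17:R; in-air after throw: [b2@11:R b3@12:L b4@13:R b5@15:R b1@17:R]
Beat 11 (R): throw ball2 h=3 -> lands@14:L; in-air after throw: [b3@12:L b4@13:R b2@14:L b5@15:R b1@17:R]
Beat 12 (L): throw ball3 h=7 -> lands@19:R; in-air after throw: [b4@13:R b2@14:L b5@15:R b1@17:R b3@19:R]
Beat 13 (R): throw ball4 h=3 -> lands@16:L; in-air after throw: [b2@14:L b5@15:R b4@16:L b1@17:R b3@19:R]
Beat 14 (L): throw ball2 h=7 -> lands@21:R; in-air after throw: [b5@15:R b4@16:L b1@17:R b3@19:R b2@21:R]
Beat 15 (R): throw ball5 h=3 -> lands@18:L; in-air after throw: [b4@16:L b1@17:R b5@18:L b3@19:R b2@21:R]
Ball 5: thrown@5 h=3 -> first land @8; rethrown@8 h=7 -> second land @15

Answer: 8 15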